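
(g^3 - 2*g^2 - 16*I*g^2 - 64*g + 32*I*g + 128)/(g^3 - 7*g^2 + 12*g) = (g^3 + g^2*(-2 - 16*I) + 32*g*(-2 + I) + 128)/(g*(g^2 - 7*g + 12))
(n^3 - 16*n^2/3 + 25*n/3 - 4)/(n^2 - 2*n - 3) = (3*n^2 - 7*n + 4)/(3*(n + 1))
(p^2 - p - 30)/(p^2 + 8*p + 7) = (p^2 - p - 30)/(p^2 + 8*p + 7)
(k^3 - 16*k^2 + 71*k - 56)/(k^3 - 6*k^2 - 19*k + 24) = (k - 7)/(k + 3)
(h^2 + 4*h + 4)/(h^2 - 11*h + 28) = (h^2 + 4*h + 4)/(h^2 - 11*h + 28)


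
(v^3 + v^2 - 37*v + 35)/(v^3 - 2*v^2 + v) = (v^2 + 2*v - 35)/(v*(v - 1))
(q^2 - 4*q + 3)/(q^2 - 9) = (q - 1)/(q + 3)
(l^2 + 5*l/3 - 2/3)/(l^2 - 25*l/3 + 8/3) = (l + 2)/(l - 8)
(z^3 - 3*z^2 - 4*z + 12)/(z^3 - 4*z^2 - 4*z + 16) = (z - 3)/(z - 4)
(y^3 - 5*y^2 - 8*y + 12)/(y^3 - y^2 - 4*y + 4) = (y - 6)/(y - 2)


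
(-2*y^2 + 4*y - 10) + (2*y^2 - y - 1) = 3*y - 11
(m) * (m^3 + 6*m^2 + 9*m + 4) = m^4 + 6*m^3 + 9*m^2 + 4*m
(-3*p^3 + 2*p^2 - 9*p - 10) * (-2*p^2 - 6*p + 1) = 6*p^5 + 14*p^4 + 3*p^3 + 76*p^2 + 51*p - 10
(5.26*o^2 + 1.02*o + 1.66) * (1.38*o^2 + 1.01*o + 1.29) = 7.2588*o^4 + 6.7202*o^3 + 10.1064*o^2 + 2.9924*o + 2.1414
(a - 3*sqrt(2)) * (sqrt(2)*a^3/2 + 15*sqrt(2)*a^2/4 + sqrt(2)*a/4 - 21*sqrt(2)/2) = sqrt(2)*a^4/2 - 3*a^3 + 15*sqrt(2)*a^3/4 - 45*a^2/2 + sqrt(2)*a^2/4 - 21*sqrt(2)*a/2 - 3*a/2 + 63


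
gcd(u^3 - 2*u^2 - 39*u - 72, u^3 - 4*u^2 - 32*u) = u - 8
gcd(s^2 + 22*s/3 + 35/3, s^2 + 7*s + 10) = s + 5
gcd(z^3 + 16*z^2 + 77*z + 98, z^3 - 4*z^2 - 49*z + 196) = z + 7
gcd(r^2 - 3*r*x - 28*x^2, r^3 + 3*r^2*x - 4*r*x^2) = r + 4*x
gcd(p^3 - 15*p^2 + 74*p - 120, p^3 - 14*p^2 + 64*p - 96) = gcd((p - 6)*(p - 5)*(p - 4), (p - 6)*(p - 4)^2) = p^2 - 10*p + 24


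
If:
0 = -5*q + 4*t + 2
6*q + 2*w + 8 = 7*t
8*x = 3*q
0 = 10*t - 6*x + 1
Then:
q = 16/41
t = -1/82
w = -855/164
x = 6/41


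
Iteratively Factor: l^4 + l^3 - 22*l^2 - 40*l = (l)*(l^3 + l^2 - 22*l - 40) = l*(l - 5)*(l^2 + 6*l + 8) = l*(l - 5)*(l + 4)*(l + 2)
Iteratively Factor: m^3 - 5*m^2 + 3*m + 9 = (m - 3)*(m^2 - 2*m - 3) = (m - 3)*(m + 1)*(m - 3)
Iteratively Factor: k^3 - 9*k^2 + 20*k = (k - 4)*(k^2 - 5*k) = k*(k - 4)*(k - 5)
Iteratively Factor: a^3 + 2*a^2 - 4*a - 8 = (a - 2)*(a^2 + 4*a + 4) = (a - 2)*(a + 2)*(a + 2)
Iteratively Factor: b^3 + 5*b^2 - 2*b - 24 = (b + 4)*(b^2 + b - 6) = (b + 3)*(b + 4)*(b - 2)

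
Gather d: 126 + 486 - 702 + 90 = 0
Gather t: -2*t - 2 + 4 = 2 - 2*t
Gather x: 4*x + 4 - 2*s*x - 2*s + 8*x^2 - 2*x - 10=-2*s + 8*x^2 + x*(2 - 2*s) - 6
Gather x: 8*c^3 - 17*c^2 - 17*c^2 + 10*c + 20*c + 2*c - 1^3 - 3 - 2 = 8*c^3 - 34*c^2 + 32*c - 6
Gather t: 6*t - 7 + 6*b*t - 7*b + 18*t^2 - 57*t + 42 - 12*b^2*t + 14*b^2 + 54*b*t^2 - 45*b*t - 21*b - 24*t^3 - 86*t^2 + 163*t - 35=14*b^2 - 28*b - 24*t^3 + t^2*(54*b - 68) + t*(-12*b^2 - 39*b + 112)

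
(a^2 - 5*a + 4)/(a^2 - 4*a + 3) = (a - 4)/(a - 3)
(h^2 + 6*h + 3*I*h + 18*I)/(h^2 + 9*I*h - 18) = (h + 6)/(h + 6*I)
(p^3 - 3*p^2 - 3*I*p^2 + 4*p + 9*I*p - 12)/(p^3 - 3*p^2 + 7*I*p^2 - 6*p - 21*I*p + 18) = (p - 4*I)/(p + 6*I)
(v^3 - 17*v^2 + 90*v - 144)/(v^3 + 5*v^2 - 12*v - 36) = (v^2 - 14*v + 48)/(v^2 + 8*v + 12)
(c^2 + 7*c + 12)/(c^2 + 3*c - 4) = (c + 3)/(c - 1)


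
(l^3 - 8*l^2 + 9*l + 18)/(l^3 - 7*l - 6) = (l - 6)/(l + 2)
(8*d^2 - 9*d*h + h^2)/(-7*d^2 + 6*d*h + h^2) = (-8*d + h)/(7*d + h)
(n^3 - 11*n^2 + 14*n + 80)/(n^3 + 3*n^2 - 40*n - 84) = (n^2 - 13*n + 40)/(n^2 + n - 42)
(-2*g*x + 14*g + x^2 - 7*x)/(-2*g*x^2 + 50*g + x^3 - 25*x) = (x - 7)/(x^2 - 25)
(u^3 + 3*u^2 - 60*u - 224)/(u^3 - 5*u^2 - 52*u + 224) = (u + 4)/(u - 4)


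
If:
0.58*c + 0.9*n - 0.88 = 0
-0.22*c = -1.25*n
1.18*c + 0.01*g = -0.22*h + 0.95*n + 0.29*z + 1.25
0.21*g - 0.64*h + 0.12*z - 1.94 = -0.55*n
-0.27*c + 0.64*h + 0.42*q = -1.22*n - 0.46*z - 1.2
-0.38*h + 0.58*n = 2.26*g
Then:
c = 1.19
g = 0.58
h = -3.13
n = 0.21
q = 4.81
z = -2.50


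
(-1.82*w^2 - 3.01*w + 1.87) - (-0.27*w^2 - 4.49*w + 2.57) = -1.55*w^2 + 1.48*w - 0.7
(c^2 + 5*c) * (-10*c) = -10*c^3 - 50*c^2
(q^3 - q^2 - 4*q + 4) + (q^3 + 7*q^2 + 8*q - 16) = 2*q^3 + 6*q^2 + 4*q - 12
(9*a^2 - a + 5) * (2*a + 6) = 18*a^3 + 52*a^2 + 4*a + 30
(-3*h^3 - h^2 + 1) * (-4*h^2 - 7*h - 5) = 12*h^5 + 25*h^4 + 22*h^3 + h^2 - 7*h - 5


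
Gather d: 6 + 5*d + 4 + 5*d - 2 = 10*d + 8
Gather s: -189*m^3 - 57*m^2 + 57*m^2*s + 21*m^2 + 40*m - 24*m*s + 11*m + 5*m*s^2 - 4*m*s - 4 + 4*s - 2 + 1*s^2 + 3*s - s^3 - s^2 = -189*m^3 - 36*m^2 + 5*m*s^2 + 51*m - s^3 + s*(57*m^2 - 28*m + 7) - 6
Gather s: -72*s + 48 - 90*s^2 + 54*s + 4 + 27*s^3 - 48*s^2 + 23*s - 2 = 27*s^3 - 138*s^2 + 5*s + 50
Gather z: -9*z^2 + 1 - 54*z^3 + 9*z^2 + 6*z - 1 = -54*z^3 + 6*z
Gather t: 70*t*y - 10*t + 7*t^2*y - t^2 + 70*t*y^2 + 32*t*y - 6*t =t^2*(7*y - 1) + t*(70*y^2 + 102*y - 16)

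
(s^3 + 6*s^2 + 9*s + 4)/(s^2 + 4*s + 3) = (s^2 + 5*s + 4)/(s + 3)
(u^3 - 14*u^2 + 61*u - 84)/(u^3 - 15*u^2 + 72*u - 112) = (u - 3)/(u - 4)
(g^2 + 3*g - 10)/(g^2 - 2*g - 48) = (-g^2 - 3*g + 10)/(-g^2 + 2*g + 48)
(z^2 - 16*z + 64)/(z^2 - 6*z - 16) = (z - 8)/(z + 2)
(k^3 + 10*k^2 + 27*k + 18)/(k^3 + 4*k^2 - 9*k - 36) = (k^2 + 7*k + 6)/(k^2 + k - 12)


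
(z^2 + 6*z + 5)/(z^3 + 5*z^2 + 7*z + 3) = (z + 5)/(z^2 + 4*z + 3)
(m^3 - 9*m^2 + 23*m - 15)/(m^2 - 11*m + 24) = (m^2 - 6*m + 5)/(m - 8)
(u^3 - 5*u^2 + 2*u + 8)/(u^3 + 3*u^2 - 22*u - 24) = (u - 2)/(u + 6)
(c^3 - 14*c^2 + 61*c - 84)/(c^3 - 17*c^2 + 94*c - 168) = (c - 3)/(c - 6)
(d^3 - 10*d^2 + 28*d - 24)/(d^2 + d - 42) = (d^2 - 4*d + 4)/(d + 7)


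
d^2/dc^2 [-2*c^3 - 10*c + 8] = -12*c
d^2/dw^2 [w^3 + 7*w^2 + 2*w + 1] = 6*w + 14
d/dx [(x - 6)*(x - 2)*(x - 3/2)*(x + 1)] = 4*x^3 - 51*x^2/2 + 29*x + 6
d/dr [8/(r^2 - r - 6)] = 8*(1 - 2*r)/(-r^2 + r + 6)^2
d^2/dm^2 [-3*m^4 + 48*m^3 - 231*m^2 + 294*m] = -36*m^2 + 288*m - 462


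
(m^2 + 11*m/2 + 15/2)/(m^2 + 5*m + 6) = (m + 5/2)/(m + 2)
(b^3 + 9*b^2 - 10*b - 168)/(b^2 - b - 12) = (b^2 + 13*b + 42)/(b + 3)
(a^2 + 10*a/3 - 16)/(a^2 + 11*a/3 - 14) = (3*a - 8)/(3*a - 7)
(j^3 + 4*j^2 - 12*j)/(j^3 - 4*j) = (j + 6)/(j + 2)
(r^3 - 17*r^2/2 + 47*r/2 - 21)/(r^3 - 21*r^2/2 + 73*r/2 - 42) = (r - 2)/(r - 4)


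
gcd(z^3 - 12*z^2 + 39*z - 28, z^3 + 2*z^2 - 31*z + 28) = z^2 - 5*z + 4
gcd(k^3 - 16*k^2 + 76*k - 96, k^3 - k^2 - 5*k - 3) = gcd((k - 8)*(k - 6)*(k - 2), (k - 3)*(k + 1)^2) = 1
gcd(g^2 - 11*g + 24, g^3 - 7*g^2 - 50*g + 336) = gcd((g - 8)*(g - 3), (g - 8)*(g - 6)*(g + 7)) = g - 8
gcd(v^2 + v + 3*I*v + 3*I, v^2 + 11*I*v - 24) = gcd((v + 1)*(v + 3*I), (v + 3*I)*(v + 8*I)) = v + 3*I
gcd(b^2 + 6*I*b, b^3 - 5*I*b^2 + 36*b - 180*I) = b + 6*I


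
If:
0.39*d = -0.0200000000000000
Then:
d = -0.05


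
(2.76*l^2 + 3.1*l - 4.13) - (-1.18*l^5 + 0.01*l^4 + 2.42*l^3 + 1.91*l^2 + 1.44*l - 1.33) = 1.18*l^5 - 0.01*l^4 - 2.42*l^3 + 0.85*l^2 + 1.66*l - 2.8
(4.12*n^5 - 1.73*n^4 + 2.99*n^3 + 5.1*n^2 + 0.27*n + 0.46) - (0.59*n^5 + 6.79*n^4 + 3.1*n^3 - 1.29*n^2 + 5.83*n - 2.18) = 3.53*n^5 - 8.52*n^4 - 0.11*n^3 + 6.39*n^2 - 5.56*n + 2.64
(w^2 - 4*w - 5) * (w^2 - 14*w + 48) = w^4 - 18*w^3 + 99*w^2 - 122*w - 240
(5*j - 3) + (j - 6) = 6*j - 9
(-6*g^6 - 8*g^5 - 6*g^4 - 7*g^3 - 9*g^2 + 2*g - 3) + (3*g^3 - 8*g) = -6*g^6 - 8*g^5 - 6*g^4 - 4*g^3 - 9*g^2 - 6*g - 3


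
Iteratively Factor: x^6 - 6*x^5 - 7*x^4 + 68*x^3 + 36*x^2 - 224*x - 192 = (x - 4)*(x^5 - 2*x^4 - 15*x^3 + 8*x^2 + 68*x + 48) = (x - 4)^2*(x^4 + 2*x^3 - 7*x^2 - 20*x - 12) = (x - 4)^2*(x - 3)*(x^3 + 5*x^2 + 8*x + 4) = (x - 4)^2*(x - 3)*(x + 2)*(x^2 + 3*x + 2) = (x - 4)^2*(x - 3)*(x + 2)^2*(x + 1)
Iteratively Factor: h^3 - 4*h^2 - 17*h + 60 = (h - 5)*(h^2 + h - 12) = (h - 5)*(h - 3)*(h + 4)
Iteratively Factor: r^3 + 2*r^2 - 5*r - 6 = (r - 2)*(r^2 + 4*r + 3) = (r - 2)*(r + 3)*(r + 1)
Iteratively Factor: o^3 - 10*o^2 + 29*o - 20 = (o - 4)*(o^2 - 6*o + 5) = (o - 4)*(o - 1)*(o - 5)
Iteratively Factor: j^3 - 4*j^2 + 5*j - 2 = (j - 1)*(j^2 - 3*j + 2) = (j - 1)^2*(j - 2)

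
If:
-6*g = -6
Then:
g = 1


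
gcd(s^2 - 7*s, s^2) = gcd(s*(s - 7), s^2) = s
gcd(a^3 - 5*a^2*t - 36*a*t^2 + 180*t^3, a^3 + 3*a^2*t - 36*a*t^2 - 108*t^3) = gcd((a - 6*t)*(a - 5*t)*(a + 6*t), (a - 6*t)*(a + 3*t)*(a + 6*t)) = -a^2 + 36*t^2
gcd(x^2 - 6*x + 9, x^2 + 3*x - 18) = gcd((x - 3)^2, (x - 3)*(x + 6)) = x - 3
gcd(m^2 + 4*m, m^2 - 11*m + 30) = 1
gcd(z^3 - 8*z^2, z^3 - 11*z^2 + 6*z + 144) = z - 8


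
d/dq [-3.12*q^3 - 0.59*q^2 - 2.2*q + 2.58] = -9.36*q^2 - 1.18*q - 2.2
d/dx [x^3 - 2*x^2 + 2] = x*(3*x - 4)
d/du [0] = 0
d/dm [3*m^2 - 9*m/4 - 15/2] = 6*m - 9/4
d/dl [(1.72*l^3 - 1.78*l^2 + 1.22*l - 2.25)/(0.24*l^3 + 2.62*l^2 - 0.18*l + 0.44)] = (4.9336*l^4 - 1.2048*l^3 + 1.0144*l^2 + 10.2236*l + 0.1318)/(0.0576*l^6 + 1.2576*l^5 + 6.778*l^4 - 0.732*l^3 + 2.338*l^2 - 0.1584*l + 0.1936)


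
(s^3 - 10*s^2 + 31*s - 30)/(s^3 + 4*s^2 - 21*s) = (s^2 - 7*s + 10)/(s*(s + 7))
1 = 1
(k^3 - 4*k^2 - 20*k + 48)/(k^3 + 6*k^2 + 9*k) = (k^3 - 4*k^2 - 20*k + 48)/(k*(k^2 + 6*k + 9))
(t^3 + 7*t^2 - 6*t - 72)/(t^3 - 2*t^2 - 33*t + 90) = (t + 4)/(t - 5)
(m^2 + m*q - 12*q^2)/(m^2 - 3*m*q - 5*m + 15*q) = (m + 4*q)/(m - 5)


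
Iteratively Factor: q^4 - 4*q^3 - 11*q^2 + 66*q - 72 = (q - 3)*(q^3 - q^2 - 14*q + 24) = (q - 3)*(q + 4)*(q^2 - 5*q + 6) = (q - 3)^2*(q + 4)*(q - 2)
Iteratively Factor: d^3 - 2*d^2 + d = (d)*(d^2 - 2*d + 1) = d*(d - 1)*(d - 1)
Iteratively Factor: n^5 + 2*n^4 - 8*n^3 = (n)*(n^4 + 2*n^3 - 8*n^2) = n^2*(n^3 + 2*n^2 - 8*n) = n^2*(n - 2)*(n^2 + 4*n) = n^2*(n - 2)*(n + 4)*(n)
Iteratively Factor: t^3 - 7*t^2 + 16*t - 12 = (t - 2)*(t^2 - 5*t + 6) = (t - 2)^2*(t - 3)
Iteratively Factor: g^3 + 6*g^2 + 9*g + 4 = (g + 1)*(g^2 + 5*g + 4) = (g + 1)^2*(g + 4)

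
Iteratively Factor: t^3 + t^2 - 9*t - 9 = (t + 1)*(t^2 - 9) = (t + 1)*(t + 3)*(t - 3)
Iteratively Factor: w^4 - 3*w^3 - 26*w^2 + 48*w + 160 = (w - 4)*(w^3 + w^2 - 22*w - 40) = (w - 5)*(w - 4)*(w^2 + 6*w + 8) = (w - 5)*(w - 4)*(w + 4)*(w + 2)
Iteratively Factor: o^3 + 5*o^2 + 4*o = (o)*(o^2 + 5*o + 4) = o*(o + 1)*(o + 4)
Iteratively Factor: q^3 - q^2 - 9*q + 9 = (q - 1)*(q^2 - 9) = (q - 1)*(q + 3)*(q - 3)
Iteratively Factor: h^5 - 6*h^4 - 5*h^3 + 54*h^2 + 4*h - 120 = (h + 2)*(h^4 - 8*h^3 + 11*h^2 + 32*h - 60) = (h - 5)*(h + 2)*(h^3 - 3*h^2 - 4*h + 12) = (h - 5)*(h + 2)^2*(h^2 - 5*h + 6) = (h - 5)*(h - 2)*(h + 2)^2*(h - 3)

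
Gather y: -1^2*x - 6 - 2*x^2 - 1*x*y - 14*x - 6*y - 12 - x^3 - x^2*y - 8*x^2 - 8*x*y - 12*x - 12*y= -x^3 - 10*x^2 - 27*x + y*(-x^2 - 9*x - 18) - 18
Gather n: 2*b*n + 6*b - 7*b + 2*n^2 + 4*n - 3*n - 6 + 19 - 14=-b + 2*n^2 + n*(2*b + 1) - 1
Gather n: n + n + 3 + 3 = 2*n + 6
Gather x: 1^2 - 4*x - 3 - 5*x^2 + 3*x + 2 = -5*x^2 - x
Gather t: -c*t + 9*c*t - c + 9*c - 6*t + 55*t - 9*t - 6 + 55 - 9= 8*c + t*(8*c + 40) + 40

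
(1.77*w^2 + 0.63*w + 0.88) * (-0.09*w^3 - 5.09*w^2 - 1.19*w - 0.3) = -0.1593*w^5 - 9.066*w^4 - 5.3922*w^3 - 5.7599*w^2 - 1.2362*w - 0.264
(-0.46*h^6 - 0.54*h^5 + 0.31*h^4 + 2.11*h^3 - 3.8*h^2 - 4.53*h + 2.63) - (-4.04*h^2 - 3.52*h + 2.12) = -0.46*h^6 - 0.54*h^5 + 0.31*h^4 + 2.11*h^3 + 0.24*h^2 - 1.01*h + 0.51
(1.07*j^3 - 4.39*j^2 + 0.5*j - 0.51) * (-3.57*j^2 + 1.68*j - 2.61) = -3.8199*j^5 + 17.4699*j^4 - 11.9529*j^3 + 14.1186*j^2 - 2.1618*j + 1.3311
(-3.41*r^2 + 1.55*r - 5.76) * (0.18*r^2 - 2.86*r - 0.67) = -0.6138*r^4 + 10.0316*r^3 - 3.1851*r^2 + 15.4351*r + 3.8592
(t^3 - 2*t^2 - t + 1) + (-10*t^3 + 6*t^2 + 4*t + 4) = -9*t^3 + 4*t^2 + 3*t + 5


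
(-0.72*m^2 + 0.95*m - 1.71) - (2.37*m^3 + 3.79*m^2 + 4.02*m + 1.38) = -2.37*m^3 - 4.51*m^2 - 3.07*m - 3.09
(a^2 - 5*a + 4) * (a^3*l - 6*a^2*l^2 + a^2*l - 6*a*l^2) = a^5*l - 6*a^4*l^2 - 4*a^4*l + 24*a^3*l^2 - a^3*l + 6*a^2*l^2 + 4*a^2*l - 24*a*l^2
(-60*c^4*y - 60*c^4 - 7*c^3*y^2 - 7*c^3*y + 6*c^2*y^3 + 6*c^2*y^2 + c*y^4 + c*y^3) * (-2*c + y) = 120*c^5*y + 120*c^5 - 46*c^4*y^2 - 46*c^4*y - 19*c^3*y^3 - 19*c^3*y^2 + 4*c^2*y^4 + 4*c^2*y^3 + c*y^5 + c*y^4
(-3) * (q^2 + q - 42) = -3*q^2 - 3*q + 126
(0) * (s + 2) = 0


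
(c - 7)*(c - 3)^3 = c^4 - 16*c^3 + 90*c^2 - 216*c + 189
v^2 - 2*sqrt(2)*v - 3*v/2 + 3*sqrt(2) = (v - 3/2)*(v - 2*sqrt(2))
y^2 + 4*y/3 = y*(y + 4/3)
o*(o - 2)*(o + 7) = o^3 + 5*o^2 - 14*o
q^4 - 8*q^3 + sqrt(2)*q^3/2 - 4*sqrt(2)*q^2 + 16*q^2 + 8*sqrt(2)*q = q*(q - 4)^2*(q + sqrt(2)/2)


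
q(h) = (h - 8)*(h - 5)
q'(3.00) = -7.00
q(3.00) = 10.00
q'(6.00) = -1.00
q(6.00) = -2.00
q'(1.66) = -9.68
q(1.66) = 21.18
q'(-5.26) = -23.52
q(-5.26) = 136.05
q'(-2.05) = -17.10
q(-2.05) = 70.85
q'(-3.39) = -19.78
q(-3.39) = 95.56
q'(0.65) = -11.70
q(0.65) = 31.97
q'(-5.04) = -23.08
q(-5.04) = 130.92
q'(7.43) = 1.86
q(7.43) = -1.39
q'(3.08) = -6.84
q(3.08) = 9.45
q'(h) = 2*h - 13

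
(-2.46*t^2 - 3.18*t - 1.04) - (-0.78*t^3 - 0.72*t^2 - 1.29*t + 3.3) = 0.78*t^3 - 1.74*t^2 - 1.89*t - 4.34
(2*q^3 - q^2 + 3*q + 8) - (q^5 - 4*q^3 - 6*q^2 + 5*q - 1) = -q^5 + 6*q^3 + 5*q^2 - 2*q + 9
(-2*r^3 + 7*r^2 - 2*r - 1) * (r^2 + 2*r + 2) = -2*r^5 + 3*r^4 + 8*r^3 + 9*r^2 - 6*r - 2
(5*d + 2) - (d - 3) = 4*d + 5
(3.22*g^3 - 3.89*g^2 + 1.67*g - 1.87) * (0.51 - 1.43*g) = -4.6046*g^4 + 7.2049*g^3 - 4.372*g^2 + 3.5258*g - 0.9537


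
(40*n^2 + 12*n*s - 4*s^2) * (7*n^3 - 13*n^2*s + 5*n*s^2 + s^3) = 280*n^5 - 436*n^4*s + 16*n^3*s^2 + 152*n^2*s^3 - 8*n*s^4 - 4*s^5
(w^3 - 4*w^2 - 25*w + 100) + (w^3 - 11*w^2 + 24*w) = 2*w^3 - 15*w^2 - w + 100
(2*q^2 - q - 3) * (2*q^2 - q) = 4*q^4 - 4*q^3 - 5*q^2 + 3*q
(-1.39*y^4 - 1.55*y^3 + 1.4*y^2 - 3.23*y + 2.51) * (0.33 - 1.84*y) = 2.5576*y^5 + 2.3933*y^4 - 3.0875*y^3 + 6.4052*y^2 - 5.6843*y + 0.8283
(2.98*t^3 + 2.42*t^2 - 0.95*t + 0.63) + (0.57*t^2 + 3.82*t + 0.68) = 2.98*t^3 + 2.99*t^2 + 2.87*t + 1.31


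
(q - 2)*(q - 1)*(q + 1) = q^3 - 2*q^2 - q + 2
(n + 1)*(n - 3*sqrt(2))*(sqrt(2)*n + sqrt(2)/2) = sqrt(2)*n^3 - 6*n^2 + 3*sqrt(2)*n^2/2 - 9*n + sqrt(2)*n/2 - 3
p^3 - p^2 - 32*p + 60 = (p - 5)*(p - 2)*(p + 6)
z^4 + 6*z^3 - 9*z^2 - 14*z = z*(z - 2)*(z + 1)*(z + 7)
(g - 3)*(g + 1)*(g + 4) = g^3 + 2*g^2 - 11*g - 12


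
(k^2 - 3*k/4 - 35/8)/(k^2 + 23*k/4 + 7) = (k - 5/2)/(k + 4)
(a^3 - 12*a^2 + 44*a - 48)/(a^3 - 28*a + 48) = (a - 6)/(a + 6)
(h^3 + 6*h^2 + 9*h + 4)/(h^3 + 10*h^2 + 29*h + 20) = (h + 1)/(h + 5)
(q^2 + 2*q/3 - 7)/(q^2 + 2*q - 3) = (q - 7/3)/(q - 1)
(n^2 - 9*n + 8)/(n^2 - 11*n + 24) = (n - 1)/(n - 3)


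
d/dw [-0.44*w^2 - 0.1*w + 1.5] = -0.88*w - 0.1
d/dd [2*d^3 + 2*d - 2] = 6*d^2 + 2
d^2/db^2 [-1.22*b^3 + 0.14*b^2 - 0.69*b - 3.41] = 0.28 - 7.32*b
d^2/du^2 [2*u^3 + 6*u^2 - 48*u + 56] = 12*u + 12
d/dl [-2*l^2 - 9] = -4*l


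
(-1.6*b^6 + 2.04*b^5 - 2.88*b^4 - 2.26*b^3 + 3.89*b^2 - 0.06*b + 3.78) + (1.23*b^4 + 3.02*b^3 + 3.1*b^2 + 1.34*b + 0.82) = -1.6*b^6 + 2.04*b^5 - 1.65*b^4 + 0.76*b^3 + 6.99*b^2 + 1.28*b + 4.6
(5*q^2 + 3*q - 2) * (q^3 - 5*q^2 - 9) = 5*q^5 - 22*q^4 - 17*q^3 - 35*q^2 - 27*q + 18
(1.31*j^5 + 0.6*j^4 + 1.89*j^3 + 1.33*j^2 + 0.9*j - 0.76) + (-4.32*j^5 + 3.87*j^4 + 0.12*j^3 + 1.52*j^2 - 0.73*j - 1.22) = -3.01*j^5 + 4.47*j^4 + 2.01*j^3 + 2.85*j^2 + 0.17*j - 1.98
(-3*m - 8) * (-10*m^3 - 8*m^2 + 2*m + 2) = 30*m^4 + 104*m^3 + 58*m^2 - 22*m - 16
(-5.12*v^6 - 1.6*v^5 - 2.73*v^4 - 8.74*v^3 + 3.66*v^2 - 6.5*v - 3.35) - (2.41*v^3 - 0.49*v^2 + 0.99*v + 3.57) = -5.12*v^6 - 1.6*v^5 - 2.73*v^4 - 11.15*v^3 + 4.15*v^2 - 7.49*v - 6.92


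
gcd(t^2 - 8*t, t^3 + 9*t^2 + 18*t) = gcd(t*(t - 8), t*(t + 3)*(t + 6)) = t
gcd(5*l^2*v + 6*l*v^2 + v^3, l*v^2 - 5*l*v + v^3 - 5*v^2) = l*v + v^2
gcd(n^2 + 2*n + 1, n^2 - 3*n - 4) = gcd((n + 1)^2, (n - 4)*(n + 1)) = n + 1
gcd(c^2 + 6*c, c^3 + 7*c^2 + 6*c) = c^2 + 6*c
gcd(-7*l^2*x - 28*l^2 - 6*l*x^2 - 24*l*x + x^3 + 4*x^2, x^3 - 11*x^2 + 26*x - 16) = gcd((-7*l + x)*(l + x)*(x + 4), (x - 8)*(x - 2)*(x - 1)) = 1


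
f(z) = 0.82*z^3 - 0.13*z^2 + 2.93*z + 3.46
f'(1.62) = 8.96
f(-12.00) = -1467.38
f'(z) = 2.46*z^2 - 0.26*z + 2.93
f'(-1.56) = 9.32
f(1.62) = 11.35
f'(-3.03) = 26.30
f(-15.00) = -2837.24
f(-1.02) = -0.53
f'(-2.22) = 15.63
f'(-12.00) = 360.29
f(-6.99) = -303.43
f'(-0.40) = 3.43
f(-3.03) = -29.42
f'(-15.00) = 560.33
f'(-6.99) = 124.94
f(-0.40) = 2.21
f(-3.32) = -37.71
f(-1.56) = -4.54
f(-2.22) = -12.66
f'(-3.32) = 30.91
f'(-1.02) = 5.75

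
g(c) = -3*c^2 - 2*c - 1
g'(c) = -6*c - 2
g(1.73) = -13.44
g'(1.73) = -12.38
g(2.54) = -25.43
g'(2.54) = -17.24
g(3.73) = -50.20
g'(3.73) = -24.38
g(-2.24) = -11.57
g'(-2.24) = 11.44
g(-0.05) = -0.91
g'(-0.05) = -1.70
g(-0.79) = -1.29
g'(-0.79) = 2.74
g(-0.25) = -0.69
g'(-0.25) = -0.50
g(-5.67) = -86.11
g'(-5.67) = 32.02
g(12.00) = -457.00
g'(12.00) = -74.00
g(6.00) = -121.00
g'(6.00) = -38.00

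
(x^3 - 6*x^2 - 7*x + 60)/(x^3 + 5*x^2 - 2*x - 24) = (x^2 - 9*x + 20)/(x^2 + 2*x - 8)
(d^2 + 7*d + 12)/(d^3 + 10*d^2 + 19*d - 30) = (d^2 + 7*d + 12)/(d^3 + 10*d^2 + 19*d - 30)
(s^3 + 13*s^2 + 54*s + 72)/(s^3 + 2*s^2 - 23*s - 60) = (s + 6)/(s - 5)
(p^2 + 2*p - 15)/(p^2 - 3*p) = (p + 5)/p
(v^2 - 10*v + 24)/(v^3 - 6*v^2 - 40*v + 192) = (v - 6)/(v^2 - 2*v - 48)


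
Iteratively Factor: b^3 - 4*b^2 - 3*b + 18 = (b + 2)*(b^2 - 6*b + 9) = (b - 3)*(b + 2)*(b - 3)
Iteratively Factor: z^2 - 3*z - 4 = (z - 4)*(z + 1)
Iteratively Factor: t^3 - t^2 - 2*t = (t)*(t^2 - t - 2) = t*(t + 1)*(t - 2)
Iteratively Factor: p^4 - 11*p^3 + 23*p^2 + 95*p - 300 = (p - 4)*(p^3 - 7*p^2 - 5*p + 75) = (p - 5)*(p - 4)*(p^2 - 2*p - 15) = (p - 5)*(p - 4)*(p + 3)*(p - 5)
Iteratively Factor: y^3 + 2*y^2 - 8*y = (y + 4)*(y^2 - 2*y) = (y - 2)*(y + 4)*(y)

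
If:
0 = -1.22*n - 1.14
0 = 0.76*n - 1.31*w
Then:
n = -0.93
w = -0.54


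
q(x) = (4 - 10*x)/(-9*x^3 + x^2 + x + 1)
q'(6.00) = -0.00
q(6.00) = 0.03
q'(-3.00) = 0.09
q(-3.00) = 0.14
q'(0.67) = -59.38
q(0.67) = 4.59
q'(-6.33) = 0.01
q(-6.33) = 0.03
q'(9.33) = -0.00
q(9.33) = 0.01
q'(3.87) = -0.03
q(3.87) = 0.07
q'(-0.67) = 8.10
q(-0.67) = 3.07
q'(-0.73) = 6.73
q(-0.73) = 2.63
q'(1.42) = -0.67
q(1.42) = 0.48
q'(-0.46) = 12.14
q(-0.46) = 5.28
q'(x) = (4 - 10*x)*(27*x^2 - 2*x - 1)/(-9*x^3 + x^2 + x + 1)^2 - 10/(-9*x^3 + x^2 + x + 1)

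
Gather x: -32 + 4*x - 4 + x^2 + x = x^2 + 5*x - 36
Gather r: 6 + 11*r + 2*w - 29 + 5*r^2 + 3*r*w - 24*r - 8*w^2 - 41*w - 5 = 5*r^2 + r*(3*w - 13) - 8*w^2 - 39*w - 28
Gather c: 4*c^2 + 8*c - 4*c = 4*c^2 + 4*c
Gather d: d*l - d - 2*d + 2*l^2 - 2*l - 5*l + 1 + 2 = d*(l - 3) + 2*l^2 - 7*l + 3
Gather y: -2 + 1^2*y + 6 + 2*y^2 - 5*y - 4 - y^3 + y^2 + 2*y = -y^3 + 3*y^2 - 2*y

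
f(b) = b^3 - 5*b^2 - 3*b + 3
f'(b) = 3*b^2 - 10*b - 3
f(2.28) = -17.98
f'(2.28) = -10.20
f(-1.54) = -7.89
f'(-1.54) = 19.51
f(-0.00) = 3.00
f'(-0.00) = -3.00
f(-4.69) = -196.07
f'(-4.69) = 109.89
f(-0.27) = 3.43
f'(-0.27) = -0.08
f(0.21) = 2.16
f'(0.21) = -4.97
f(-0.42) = 3.30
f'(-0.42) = 1.73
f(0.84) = -2.46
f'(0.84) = -9.28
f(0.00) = 3.00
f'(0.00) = -3.00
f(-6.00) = -375.00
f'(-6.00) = 165.00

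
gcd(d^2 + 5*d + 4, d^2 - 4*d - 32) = d + 4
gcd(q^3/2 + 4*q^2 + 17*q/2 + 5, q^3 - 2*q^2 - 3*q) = q + 1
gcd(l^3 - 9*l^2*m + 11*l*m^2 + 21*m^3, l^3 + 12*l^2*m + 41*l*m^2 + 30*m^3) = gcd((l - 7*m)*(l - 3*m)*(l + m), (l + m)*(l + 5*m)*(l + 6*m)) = l + m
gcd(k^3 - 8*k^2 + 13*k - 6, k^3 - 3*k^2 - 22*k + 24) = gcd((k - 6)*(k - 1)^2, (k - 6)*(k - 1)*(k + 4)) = k^2 - 7*k + 6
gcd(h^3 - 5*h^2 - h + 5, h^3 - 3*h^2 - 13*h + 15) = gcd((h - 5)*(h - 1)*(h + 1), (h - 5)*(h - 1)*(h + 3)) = h^2 - 6*h + 5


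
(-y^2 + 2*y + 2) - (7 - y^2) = 2*y - 5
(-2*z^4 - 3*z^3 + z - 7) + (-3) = -2*z^4 - 3*z^3 + z - 10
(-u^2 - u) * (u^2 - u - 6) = -u^4 + 7*u^2 + 6*u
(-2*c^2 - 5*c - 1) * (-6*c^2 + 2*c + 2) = 12*c^4 + 26*c^3 - 8*c^2 - 12*c - 2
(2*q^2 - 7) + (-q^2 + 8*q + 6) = q^2 + 8*q - 1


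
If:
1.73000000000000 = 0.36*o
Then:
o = 4.81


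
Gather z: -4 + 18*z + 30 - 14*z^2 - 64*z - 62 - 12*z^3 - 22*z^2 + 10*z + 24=-12*z^3 - 36*z^2 - 36*z - 12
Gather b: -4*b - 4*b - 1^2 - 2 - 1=-8*b - 4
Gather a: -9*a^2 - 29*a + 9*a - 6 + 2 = -9*a^2 - 20*a - 4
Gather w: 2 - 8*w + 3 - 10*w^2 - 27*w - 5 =-10*w^2 - 35*w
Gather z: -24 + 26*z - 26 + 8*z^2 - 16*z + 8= 8*z^2 + 10*z - 42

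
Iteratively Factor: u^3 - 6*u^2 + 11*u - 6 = (u - 3)*(u^2 - 3*u + 2) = (u - 3)*(u - 1)*(u - 2)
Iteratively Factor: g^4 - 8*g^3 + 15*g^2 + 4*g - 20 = (g - 5)*(g^3 - 3*g^2 + 4) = (g - 5)*(g + 1)*(g^2 - 4*g + 4) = (g - 5)*(g - 2)*(g + 1)*(g - 2)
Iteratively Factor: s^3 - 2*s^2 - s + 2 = (s + 1)*(s^2 - 3*s + 2) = (s - 2)*(s + 1)*(s - 1)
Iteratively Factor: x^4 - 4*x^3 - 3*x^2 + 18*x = (x)*(x^3 - 4*x^2 - 3*x + 18) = x*(x + 2)*(x^2 - 6*x + 9) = x*(x - 3)*(x + 2)*(x - 3)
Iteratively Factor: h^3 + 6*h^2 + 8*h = (h + 2)*(h^2 + 4*h) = h*(h + 2)*(h + 4)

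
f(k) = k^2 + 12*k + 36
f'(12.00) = 36.00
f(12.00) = 324.00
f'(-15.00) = -18.00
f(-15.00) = 81.00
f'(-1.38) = 9.24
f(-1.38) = 21.34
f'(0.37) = 12.74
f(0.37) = 40.58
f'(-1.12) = 9.76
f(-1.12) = 23.81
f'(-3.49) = 5.02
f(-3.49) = 6.30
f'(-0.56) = 10.88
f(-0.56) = 29.59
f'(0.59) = 13.18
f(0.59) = 43.43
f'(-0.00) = 12.00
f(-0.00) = 36.00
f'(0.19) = 12.38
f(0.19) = 38.32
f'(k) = 2*k + 12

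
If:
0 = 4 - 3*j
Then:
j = 4/3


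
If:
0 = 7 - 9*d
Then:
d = 7/9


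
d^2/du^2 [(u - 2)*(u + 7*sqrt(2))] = 2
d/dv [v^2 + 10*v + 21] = 2*v + 10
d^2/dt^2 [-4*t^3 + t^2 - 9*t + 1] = 2 - 24*t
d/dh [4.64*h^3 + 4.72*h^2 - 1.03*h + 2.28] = 13.92*h^2 + 9.44*h - 1.03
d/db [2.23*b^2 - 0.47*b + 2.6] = 4.46*b - 0.47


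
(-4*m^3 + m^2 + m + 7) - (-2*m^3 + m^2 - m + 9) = -2*m^3 + 2*m - 2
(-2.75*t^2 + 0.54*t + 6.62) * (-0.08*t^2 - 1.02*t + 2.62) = 0.22*t^4 + 2.7618*t^3 - 8.2854*t^2 - 5.3376*t + 17.3444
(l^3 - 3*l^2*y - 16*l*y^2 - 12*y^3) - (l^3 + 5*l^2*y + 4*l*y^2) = -8*l^2*y - 20*l*y^2 - 12*y^3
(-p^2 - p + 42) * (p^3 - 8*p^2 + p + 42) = -p^5 + 7*p^4 + 49*p^3 - 379*p^2 + 1764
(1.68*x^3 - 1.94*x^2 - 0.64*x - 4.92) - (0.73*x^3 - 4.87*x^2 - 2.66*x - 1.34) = 0.95*x^3 + 2.93*x^2 + 2.02*x - 3.58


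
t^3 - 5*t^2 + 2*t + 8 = (t - 4)*(t - 2)*(t + 1)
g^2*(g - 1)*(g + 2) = g^4 + g^3 - 2*g^2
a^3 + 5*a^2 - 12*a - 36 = (a - 3)*(a + 2)*(a + 6)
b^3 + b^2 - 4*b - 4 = (b - 2)*(b + 1)*(b + 2)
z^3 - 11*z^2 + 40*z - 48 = (z - 4)^2*(z - 3)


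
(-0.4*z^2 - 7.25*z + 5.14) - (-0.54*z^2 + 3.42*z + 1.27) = 0.14*z^2 - 10.67*z + 3.87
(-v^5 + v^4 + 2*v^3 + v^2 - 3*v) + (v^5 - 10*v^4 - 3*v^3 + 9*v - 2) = -9*v^4 - v^3 + v^2 + 6*v - 2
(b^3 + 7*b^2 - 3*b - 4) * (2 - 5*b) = -5*b^4 - 33*b^3 + 29*b^2 + 14*b - 8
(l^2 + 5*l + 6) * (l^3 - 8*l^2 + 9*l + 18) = l^5 - 3*l^4 - 25*l^3 + 15*l^2 + 144*l + 108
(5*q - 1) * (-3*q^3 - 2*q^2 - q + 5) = -15*q^4 - 7*q^3 - 3*q^2 + 26*q - 5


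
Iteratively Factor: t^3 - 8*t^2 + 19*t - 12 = (t - 3)*(t^2 - 5*t + 4) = (t - 4)*(t - 3)*(t - 1)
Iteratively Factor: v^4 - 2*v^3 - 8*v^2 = (v - 4)*(v^3 + 2*v^2) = v*(v - 4)*(v^2 + 2*v) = v*(v - 4)*(v + 2)*(v)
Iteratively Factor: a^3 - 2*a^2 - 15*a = (a)*(a^2 - 2*a - 15) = a*(a - 5)*(a + 3)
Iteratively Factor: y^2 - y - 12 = (y + 3)*(y - 4)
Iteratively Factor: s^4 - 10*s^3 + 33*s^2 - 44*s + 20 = (s - 2)*(s^3 - 8*s^2 + 17*s - 10) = (s - 5)*(s - 2)*(s^2 - 3*s + 2) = (s - 5)*(s - 2)^2*(s - 1)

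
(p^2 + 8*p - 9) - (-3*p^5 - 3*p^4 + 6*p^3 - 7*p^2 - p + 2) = 3*p^5 + 3*p^4 - 6*p^3 + 8*p^2 + 9*p - 11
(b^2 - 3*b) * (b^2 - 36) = b^4 - 3*b^3 - 36*b^2 + 108*b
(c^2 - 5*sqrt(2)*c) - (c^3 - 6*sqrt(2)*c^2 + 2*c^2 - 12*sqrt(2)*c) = -c^3 - c^2 + 6*sqrt(2)*c^2 + 7*sqrt(2)*c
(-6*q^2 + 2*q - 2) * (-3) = 18*q^2 - 6*q + 6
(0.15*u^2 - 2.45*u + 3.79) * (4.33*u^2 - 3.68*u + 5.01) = 0.6495*u^4 - 11.1605*u^3 + 26.1782*u^2 - 26.2217*u + 18.9879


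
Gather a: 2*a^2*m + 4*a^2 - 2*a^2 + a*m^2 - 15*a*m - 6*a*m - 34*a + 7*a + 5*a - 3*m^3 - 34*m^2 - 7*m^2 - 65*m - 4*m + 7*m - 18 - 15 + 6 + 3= a^2*(2*m + 2) + a*(m^2 - 21*m - 22) - 3*m^3 - 41*m^2 - 62*m - 24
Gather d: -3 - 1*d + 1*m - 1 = -d + m - 4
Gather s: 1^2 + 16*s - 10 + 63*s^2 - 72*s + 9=63*s^2 - 56*s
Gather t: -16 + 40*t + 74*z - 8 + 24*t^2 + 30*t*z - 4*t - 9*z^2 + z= 24*t^2 + t*(30*z + 36) - 9*z^2 + 75*z - 24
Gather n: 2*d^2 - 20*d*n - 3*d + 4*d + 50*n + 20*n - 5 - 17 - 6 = 2*d^2 + d + n*(70 - 20*d) - 28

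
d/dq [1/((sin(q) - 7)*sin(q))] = (7 - 2*sin(q))*cos(q)/((sin(q) - 7)^2*sin(q)^2)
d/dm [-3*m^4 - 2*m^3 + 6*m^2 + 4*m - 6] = -12*m^3 - 6*m^2 + 12*m + 4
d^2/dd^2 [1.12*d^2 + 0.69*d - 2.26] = 2.24000000000000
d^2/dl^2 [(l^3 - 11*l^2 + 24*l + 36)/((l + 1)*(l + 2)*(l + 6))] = 8*(-5*l^3 + 18*l^2 + 324*l + 792)/(l^6 + 24*l^5 + 228*l^4 + 1088*l^3 + 2736*l^2 + 3456*l + 1728)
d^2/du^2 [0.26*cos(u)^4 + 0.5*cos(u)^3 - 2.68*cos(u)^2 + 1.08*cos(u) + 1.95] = -4.16*cos(u)^4 - 4.5*cos(u)^3 + 13.84*cos(u)^2 + 1.92*cos(u) - 5.36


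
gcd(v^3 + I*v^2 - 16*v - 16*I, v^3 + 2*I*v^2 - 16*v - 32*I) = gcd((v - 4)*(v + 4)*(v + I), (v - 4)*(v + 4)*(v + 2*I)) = v^2 - 16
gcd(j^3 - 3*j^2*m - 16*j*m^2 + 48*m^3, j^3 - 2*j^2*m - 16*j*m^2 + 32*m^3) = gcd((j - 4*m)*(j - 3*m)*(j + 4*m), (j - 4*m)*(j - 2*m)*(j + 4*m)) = j^2 - 16*m^2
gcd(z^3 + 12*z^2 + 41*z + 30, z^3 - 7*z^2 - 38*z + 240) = z + 6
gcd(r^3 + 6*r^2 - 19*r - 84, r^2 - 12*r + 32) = r - 4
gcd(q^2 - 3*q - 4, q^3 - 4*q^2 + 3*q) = 1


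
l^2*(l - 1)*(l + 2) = l^4 + l^3 - 2*l^2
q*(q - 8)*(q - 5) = q^3 - 13*q^2 + 40*q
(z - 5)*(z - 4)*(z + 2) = z^3 - 7*z^2 + 2*z + 40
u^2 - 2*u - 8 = (u - 4)*(u + 2)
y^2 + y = y*(y + 1)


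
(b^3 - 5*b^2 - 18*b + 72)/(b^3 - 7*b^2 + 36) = (b + 4)/(b + 2)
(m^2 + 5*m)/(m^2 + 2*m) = (m + 5)/(m + 2)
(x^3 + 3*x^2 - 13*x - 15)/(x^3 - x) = (x^2 + 2*x - 15)/(x*(x - 1))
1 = 1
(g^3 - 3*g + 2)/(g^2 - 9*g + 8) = (g^2 + g - 2)/(g - 8)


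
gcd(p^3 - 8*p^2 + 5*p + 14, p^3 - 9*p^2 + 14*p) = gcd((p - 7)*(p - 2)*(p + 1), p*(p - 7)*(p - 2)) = p^2 - 9*p + 14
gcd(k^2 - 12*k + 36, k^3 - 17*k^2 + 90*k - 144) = k - 6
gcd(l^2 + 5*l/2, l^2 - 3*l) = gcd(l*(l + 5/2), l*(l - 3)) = l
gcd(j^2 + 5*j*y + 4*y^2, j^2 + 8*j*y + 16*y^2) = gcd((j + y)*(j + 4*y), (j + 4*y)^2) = j + 4*y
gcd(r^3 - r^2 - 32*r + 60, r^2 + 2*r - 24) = r + 6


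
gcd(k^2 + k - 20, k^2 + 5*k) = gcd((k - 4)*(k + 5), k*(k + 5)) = k + 5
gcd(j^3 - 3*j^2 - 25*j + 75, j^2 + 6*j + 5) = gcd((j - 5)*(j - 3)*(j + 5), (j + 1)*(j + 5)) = j + 5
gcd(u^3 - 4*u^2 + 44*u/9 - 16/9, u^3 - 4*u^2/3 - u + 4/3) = u - 4/3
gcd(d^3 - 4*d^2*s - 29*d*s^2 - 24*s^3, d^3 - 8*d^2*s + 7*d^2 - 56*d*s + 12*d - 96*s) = -d + 8*s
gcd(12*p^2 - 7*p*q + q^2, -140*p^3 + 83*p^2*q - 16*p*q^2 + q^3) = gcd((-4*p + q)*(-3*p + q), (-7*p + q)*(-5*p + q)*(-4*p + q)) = 4*p - q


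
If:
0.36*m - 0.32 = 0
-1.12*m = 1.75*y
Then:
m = 0.89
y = -0.57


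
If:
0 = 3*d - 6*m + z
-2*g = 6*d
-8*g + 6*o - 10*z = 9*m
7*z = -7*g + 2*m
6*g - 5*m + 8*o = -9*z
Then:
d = 0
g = 0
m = 0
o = 0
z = 0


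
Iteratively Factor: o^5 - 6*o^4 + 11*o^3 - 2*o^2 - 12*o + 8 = (o - 2)*(o^4 - 4*o^3 + 3*o^2 + 4*o - 4) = (o - 2)*(o + 1)*(o^3 - 5*o^2 + 8*o - 4) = (o - 2)^2*(o + 1)*(o^2 - 3*o + 2) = (o - 2)^2*(o - 1)*(o + 1)*(o - 2)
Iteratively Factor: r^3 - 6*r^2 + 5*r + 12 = (r - 4)*(r^2 - 2*r - 3) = (r - 4)*(r + 1)*(r - 3)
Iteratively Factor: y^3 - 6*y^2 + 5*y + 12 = (y - 3)*(y^2 - 3*y - 4) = (y - 3)*(y + 1)*(y - 4)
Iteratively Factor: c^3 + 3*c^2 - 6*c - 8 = (c + 4)*(c^2 - c - 2) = (c - 2)*(c + 4)*(c + 1)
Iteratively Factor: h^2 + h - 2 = (h + 2)*(h - 1)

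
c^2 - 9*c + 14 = (c - 7)*(c - 2)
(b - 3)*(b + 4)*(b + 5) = b^3 + 6*b^2 - 7*b - 60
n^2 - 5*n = n*(n - 5)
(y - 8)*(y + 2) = y^2 - 6*y - 16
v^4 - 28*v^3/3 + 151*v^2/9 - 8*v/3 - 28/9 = (v - 7)*(v - 2)*(v - 2/3)*(v + 1/3)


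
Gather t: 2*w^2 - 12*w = 2*w^2 - 12*w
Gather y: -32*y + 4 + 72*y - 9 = 40*y - 5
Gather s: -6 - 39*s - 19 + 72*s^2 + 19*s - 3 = 72*s^2 - 20*s - 28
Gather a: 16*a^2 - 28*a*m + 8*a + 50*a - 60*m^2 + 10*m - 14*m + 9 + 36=16*a^2 + a*(58 - 28*m) - 60*m^2 - 4*m + 45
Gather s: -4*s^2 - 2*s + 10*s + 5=-4*s^2 + 8*s + 5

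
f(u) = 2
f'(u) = 0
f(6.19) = 2.00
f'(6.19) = 0.00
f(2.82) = 2.00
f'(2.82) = 0.00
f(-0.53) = 2.00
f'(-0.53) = 0.00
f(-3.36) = 2.00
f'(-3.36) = 0.00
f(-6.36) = 2.00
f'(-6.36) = 0.00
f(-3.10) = 2.00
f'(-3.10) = 0.00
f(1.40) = 2.00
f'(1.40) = 0.00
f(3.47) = 2.00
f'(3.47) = 0.00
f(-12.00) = 2.00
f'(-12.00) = 0.00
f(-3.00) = 2.00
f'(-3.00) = 0.00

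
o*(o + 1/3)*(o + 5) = o^3 + 16*o^2/3 + 5*o/3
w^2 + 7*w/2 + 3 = (w + 3/2)*(w + 2)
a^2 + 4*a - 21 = (a - 3)*(a + 7)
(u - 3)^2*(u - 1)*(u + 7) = u^4 - 34*u^2 + 96*u - 63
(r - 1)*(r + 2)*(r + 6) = r^3 + 7*r^2 + 4*r - 12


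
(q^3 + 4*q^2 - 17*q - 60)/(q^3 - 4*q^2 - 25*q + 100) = (q + 3)/(q - 5)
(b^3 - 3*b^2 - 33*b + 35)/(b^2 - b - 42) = (b^2 + 4*b - 5)/(b + 6)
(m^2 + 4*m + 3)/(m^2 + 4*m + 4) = (m^2 + 4*m + 3)/(m^2 + 4*m + 4)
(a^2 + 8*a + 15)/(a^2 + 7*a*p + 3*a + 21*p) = (a + 5)/(a + 7*p)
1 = 1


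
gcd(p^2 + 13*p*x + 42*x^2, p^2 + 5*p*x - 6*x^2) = p + 6*x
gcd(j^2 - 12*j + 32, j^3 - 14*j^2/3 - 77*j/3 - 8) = j - 8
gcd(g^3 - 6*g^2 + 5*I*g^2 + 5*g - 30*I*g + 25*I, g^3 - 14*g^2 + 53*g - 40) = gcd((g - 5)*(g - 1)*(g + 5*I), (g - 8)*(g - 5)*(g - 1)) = g^2 - 6*g + 5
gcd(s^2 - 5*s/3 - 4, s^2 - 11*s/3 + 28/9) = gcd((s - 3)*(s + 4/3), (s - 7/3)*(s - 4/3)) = 1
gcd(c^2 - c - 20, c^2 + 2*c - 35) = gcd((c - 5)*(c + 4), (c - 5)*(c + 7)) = c - 5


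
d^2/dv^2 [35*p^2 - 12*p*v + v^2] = 2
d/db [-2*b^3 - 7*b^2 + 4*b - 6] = -6*b^2 - 14*b + 4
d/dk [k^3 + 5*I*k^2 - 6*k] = 3*k^2 + 10*I*k - 6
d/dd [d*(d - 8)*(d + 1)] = 3*d^2 - 14*d - 8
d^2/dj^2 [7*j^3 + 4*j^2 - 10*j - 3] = 42*j + 8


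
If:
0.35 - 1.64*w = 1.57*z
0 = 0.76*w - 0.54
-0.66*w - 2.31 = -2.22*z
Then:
No Solution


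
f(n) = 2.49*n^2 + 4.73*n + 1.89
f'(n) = 4.98*n + 4.73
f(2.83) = 35.22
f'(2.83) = 18.82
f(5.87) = 115.45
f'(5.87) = 33.96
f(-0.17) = 1.16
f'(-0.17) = 3.88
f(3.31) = 44.83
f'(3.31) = 21.21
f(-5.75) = 57.02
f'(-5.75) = -23.90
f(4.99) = 87.49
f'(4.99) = 29.58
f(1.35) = 12.81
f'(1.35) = 11.45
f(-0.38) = 0.45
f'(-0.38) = 2.84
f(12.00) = 417.21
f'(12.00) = 64.49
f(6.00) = 119.91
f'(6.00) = 34.61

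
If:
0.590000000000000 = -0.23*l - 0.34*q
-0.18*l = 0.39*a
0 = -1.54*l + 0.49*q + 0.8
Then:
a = 0.01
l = -0.03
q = -1.72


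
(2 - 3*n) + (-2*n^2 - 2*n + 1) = -2*n^2 - 5*n + 3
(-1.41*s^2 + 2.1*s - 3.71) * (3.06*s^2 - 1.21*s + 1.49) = -4.3146*s^4 + 8.1321*s^3 - 15.9945*s^2 + 7.6181*s - 5.5279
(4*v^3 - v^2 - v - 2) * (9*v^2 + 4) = 36*v^5 - 9*v^4 + 7*v^3 - 22*v^2 - 4*v - 8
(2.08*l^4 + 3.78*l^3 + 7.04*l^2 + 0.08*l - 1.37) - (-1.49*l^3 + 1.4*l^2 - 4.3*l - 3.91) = 2.08*l^4 + 5.27*l^3 + 5.64*l^2 + 4.38*l + 2.54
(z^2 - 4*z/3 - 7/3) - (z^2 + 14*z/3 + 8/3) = -6*z - 5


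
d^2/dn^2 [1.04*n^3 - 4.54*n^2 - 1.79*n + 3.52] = 6.24*n - 9.08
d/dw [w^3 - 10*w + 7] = 3*w^2 - 10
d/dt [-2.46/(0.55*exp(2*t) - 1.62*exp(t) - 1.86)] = (2.706*exp(t) - 3.9852)*exp(t)/(-0.55*exp(2*t) + 1.62*exp(t) + 1.86)^2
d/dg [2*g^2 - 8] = 4*g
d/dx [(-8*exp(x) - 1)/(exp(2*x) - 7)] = 2*(4*exp(2*x) + exp(x) + 28)*exp(x)/(exp(4*x) - 14*exp(2*x) + 49)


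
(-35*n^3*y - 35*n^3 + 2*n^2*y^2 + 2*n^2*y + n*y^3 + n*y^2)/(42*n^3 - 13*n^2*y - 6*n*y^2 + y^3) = n*(-35*n^2*y - 35*n^2 + 2*n*y^2 + 2*n*y + y^3 + y^2)/(42*n^3 - 13*n^2*y - 6*n*y^2 + y^3)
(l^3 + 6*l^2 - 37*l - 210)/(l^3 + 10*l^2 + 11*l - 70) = (l - 6)/(l - 2)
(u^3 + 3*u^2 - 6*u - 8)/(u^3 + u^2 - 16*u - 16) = (u - 2)/(u - 4)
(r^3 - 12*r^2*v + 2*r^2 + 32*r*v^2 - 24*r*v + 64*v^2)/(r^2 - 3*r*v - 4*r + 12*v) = (r^3 - 12*r^2*v + 2*r^2 + 32*r*v^2 - 24*r*v + 64*v^2)/(r^2 - 3*r*v - 4*r + 12*v)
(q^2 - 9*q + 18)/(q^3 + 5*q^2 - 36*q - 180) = (q - 3)/(q^2 + 11*q + 30)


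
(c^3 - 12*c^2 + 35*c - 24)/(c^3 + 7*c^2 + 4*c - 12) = (c^2 - 11*c + 24)/(c^2 + 8*c + 12)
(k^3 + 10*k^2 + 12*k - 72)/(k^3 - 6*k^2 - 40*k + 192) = (k^2 + 4*k - 12)/(k^2 - 12*k + 32)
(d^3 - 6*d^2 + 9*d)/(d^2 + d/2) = 2*(d^2 - 6*d + 9)/(2*d + 1)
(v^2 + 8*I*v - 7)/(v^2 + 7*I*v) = (v + I)/v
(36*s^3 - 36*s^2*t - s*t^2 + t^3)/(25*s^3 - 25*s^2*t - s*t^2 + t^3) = (36*s^2 - t^2)/(25*s^2 - t^2)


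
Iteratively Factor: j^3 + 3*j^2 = (j)*(j^2 + 3*j) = j^2*(j + 3)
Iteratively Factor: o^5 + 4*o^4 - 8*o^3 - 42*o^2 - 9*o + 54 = (o + 3)*(o^4 + o^3 - 11*o^2 - 9*o + 18) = (o - 1)*(o + 3)*(o^3 + 2*o^2 - 9*o - 18) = (o - 1)*(o + 3)^2*(o^2 - o - 6) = (o - 3)*(o - 1)*(o + 3)^2*(o + 2)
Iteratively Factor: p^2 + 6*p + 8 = (p + 2)*(p + 4)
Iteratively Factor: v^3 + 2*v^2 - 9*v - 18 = (v + 2)*(v^2 - 9) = (v + 2)*(v + 3)*(v - 3)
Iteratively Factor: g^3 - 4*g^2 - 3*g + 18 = (g + 2)*(g^2 - 6*g + 9) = (g - 3)*(g + 2)*(g - 3)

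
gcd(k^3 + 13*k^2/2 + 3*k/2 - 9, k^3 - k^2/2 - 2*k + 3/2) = k^2 + k/2 - 3/2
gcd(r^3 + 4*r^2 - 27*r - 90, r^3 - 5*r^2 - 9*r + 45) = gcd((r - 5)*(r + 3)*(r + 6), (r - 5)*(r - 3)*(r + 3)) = r^2 - 2*r - 15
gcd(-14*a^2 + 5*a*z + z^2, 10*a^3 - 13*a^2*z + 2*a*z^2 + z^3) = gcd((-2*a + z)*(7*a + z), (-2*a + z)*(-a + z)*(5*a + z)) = -2*a + z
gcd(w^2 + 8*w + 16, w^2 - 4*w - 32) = w + 4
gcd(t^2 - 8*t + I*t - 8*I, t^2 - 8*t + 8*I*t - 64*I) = t - 8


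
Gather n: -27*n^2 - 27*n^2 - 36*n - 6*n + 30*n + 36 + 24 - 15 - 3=-54*n^2 - 12*n + 42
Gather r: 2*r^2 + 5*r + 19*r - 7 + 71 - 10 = 2*r^2 + 24*r + 54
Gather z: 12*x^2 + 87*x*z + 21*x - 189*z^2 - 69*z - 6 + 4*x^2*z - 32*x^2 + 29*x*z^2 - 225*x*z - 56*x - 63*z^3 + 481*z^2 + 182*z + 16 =-20*x^2 - 35*x - 63*z^3 + z^2*(29*x + 292) + z*(4*x^2 - 138*x + 113) + 10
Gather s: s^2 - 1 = s^2 - 1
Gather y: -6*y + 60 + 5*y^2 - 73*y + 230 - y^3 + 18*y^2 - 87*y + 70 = -y^3 + 23*y^2 - 166*y + 360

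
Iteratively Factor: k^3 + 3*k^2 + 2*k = (k + 1)*(k^2 + 2*k) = (k + 1)*(k + 2)*(k)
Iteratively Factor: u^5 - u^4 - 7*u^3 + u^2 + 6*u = (u - 1)*(u^4 - 7*u^2 - 6*u) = (u - 3)*(u - 1)*(u^3 + 3*u^2 + 2*u) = (u - 3)*(u - 1)*(u + 2)*(u^2 + u) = u*(u - 3)*(u - 1)*(u + 2)*(u + 1)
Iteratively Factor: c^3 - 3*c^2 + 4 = (c - 2)*(c^2 - c - 2) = (c - 2)*(c + 1)*(c - 2)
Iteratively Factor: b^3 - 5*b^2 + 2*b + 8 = (b + 1)*(b^2 - 6*b + 8) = (b - 4)*(b + 1)*(b - 2)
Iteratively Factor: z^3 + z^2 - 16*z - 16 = (z - 4)*(z^2 + 5*z + 4) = (z - 4)*(z + 1)*(z + 4)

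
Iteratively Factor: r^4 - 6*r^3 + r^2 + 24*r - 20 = (r + 2)*(r^3 - 8*r^2 + 17*r - 10) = (r - 1)*(r + 2)*(r^2 - 7*r + 10) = (r - 2)*(r - 1)*(r + 2)*(r - 5)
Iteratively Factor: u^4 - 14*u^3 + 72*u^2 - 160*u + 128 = (u - 4)*(u^3 - 10*u^2 + 32*u - 32) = (u - 4)^2*(u^2 - 6*u + 8) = (u - 4)^3*(u - 2)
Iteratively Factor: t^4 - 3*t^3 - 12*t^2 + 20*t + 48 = (t + 2)*(t^3 - 5*t^2 - 2*t + 24) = (t - 4)*(t + 2)*(t^2 - t - 6) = (t - 4)*(t - 3)*(t + 2)*(t + 2)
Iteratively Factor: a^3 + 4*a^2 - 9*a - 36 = (a - 3)*(a^2 + 7*a + 12) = (a - 3)*(a + 3)*(a + 4)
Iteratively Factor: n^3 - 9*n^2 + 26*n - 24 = (n - 2)*(n^2 - 7*n + 12) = (n - 3)*(n - 2)*(n - 4)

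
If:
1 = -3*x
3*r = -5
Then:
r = -5/3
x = -1/3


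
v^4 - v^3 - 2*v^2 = v^2*(v - 2)*(v + 1)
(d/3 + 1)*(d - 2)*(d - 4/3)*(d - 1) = d^4/3 - 4*d^3/9 - 7*d^2/3 + 46*d/9 - 8/3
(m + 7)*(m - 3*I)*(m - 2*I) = m^3 + 7*m^2 - 5*I*m^2 - 6*m - 35*I*m - 42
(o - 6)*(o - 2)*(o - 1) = o^3 - 9*o^2 + 20*o - 12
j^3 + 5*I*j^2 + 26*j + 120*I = (j - 5*I)*(j + 4*I)*(j + 6*I)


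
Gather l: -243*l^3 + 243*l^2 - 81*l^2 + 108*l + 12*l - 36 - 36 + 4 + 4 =-243*l^3 + 162*l^2 + 120*l - 64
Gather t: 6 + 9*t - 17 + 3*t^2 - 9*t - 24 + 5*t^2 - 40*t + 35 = 8*t^2 - 40*t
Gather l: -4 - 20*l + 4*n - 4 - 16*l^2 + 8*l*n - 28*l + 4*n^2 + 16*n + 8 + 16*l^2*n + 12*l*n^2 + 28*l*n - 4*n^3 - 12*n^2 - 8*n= l^2*(16*n - 16) + l*(12*n^2 + 36*n - 48) - 4*n^3 - 8*n^2 + 12*n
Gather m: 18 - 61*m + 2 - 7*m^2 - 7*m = -7*m^2 - 68*m + 20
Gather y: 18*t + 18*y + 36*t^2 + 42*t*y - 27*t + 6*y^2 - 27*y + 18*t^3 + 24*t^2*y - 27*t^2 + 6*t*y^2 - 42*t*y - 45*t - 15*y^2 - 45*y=18*t^3 + 9*t^2 - 54*t + y^2*(6*t - 9) + y*(24*t^2 - 54)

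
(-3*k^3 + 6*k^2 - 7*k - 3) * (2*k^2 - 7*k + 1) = -6*k^5 + 33*k^4 - 59*k^3 + 49*k^2 + 14*k - 3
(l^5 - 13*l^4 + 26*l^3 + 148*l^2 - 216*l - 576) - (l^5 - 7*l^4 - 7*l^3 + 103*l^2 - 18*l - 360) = -6*l^4 + 33*l^3 + 45*l^2 - 198*l - 216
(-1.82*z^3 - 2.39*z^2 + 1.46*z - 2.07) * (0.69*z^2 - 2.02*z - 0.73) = -1.2558*z^5 + 2.0273*z^4 + 7.1638*z^3 - 2.6328*z^2 + 3.1156*z + 1.5111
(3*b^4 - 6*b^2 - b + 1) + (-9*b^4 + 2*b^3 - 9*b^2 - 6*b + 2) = -6*b^4 + 2*b^3 - 15*b^2 - 7*b + 3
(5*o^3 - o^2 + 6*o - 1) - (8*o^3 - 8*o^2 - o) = -3*o^3 + 7*o^2 + 7*o - 1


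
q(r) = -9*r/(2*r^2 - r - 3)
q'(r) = -9*r*(1 - 4*r)/(2*r^2 - r - 3)^2 - 9/(2*r^2 - r - 3)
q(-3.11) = 1.44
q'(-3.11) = 0.53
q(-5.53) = 0.78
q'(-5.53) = 0.14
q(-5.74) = 0.75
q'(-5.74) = 0.13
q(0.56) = 1.72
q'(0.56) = 3.80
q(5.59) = -0.93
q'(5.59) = 0.20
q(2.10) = -5.08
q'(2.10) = 7.69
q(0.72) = 2.42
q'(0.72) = 5.05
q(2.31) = -3.88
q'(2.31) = 4.28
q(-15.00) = 0.29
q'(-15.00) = 0.02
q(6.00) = -0.86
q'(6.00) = 0.17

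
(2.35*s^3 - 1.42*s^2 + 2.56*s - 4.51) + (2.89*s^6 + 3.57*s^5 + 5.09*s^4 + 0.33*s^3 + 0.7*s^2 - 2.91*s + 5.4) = 2.89*s^6 + 3.57*s^5 + 5.09*s^4 + 2.68*s^3 - 0.72*s^2 - 0.35*s + 0.890000000000001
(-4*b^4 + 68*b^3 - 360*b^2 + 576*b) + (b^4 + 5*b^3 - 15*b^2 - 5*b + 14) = -3*b^4 + 73*b^3 - 375*b^2 + 571*b + 14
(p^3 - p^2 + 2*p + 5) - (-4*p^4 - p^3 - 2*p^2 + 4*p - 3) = 4*p^4 + 2*p^3 + p^2 - 2*p + 8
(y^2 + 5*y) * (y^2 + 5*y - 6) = y^4 + 10*y^3 + 19*y^2 - 30*y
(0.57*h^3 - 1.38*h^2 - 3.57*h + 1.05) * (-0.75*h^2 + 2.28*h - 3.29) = -0.4275*h^5 + 2.3346*h^4 - 2.3442*h^3 - 4.3869*h^2 + 14.1393*h - 3.4545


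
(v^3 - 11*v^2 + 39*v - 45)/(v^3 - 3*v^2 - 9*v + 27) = (v - 5)/(v + 3)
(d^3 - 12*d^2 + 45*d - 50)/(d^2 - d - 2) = (d^2 - 10*d + 25)/(d + 1)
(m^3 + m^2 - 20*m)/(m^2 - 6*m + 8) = m*(m + 5)/(m - 2)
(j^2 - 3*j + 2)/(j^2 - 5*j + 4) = (j - 2)/(j - 4)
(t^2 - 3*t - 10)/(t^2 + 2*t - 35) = (t + 2)/(t + 7)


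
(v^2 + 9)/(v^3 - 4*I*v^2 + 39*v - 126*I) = (v + 3*I)/(v^2 - I*v + 42)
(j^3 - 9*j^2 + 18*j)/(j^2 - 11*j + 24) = j*(j - 6)/(j - 8)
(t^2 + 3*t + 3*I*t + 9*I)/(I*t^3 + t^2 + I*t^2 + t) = (-I*t^2 + 3*t*(1 - I) + 9)/(t*(t^2 + t*(1 - I) - I))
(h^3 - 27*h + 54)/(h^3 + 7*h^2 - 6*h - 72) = (h - 3)/(h + 4)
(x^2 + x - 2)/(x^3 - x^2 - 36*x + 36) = (x + 2)/(x^2 - 36)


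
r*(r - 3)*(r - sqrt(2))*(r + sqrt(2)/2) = r^4 - 3*r^3 - sqrt(2)*r^3/2 - r^2 + 3*sqrt(2)*r^2/2 + 3*r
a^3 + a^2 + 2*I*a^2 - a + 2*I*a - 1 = (a + 1)*(a + I)^2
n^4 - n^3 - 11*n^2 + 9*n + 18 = (n - 3)*(n - 2)*(n + 1)*(n + 3)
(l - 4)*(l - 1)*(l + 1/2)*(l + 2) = l^4 - 5*l^3/2 - 15*l^2/2 + 5*l + 4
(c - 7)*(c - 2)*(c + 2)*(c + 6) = c^4 - c^3 - 46*c^2 + 4*c + 168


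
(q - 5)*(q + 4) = q^2 - q - 20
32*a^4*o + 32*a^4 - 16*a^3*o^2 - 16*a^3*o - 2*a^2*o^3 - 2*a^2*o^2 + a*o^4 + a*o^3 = (-4*a + o)*(-2*a + o)*(4*a + o)*(a*o + a)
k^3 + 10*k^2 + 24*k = k*(k + 4)*(k + 6)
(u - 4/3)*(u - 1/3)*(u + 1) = u^3 - 2*u^2/3 - 11*u/9 + 4/9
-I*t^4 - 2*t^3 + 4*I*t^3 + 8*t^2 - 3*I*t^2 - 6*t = t*(t - 3)*(t - 2*I)*(-I*t + I)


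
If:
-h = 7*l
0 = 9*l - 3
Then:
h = -7/3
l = 1/3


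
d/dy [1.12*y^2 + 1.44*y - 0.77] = 2.24*y + 1.44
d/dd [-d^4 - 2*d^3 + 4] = d^2*(-4*d - 6)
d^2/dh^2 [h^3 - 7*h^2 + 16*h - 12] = 6*h - 14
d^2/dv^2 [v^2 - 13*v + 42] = 2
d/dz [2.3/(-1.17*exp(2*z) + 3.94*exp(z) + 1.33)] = (5.382*exp(z) - 9.062)*exp(z)/(-1.17*exp(2*z) + 3.94*exp(z) + 1.33)^2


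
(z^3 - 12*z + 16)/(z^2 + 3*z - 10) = (z^2 + 2*z - 8)/(z + 5)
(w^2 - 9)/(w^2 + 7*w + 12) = (w - 3)/(w + 4)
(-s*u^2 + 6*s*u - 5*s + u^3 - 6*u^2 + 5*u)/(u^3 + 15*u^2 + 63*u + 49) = (-s*u^2 + 6*s*u - 5*s + u^3 - 6*u^2 + 5*u)/(u^3 + 15*u^2 + 63*u + 49)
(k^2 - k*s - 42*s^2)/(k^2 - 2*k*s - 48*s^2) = (-k + 7*s)/(-k + 8*s)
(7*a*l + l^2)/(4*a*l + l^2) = (7*a + l)/(4*a + l)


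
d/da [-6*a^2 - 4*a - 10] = -12*a - 4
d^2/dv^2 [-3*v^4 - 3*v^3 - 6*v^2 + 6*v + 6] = -36*v^2 - 18*v - 12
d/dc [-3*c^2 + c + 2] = 1 - 6*c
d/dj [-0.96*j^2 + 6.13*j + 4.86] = 6.13 - 1.92*j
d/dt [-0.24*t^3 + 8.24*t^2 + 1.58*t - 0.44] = -0.72*t^2 + 16.48*t + 1.58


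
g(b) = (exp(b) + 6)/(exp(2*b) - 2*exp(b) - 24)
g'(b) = (exp(b) + 6)*(-2*exp(2*b) + 2*exp(b))/(exp(2*b) - 2*exp(b) - 24)^2 + exp(b)/(exp(2*b) - 2*exp(b) - 24)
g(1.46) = -0.73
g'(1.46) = -1.79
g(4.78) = 0.01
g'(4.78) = -0.01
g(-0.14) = -0.27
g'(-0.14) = -0.03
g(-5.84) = -0.25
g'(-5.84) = -0.00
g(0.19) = -0.29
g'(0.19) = -0.05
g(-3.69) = -0.25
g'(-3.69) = -0.00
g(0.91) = -0.37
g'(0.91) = -0.23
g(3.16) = 0.06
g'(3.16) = -0.09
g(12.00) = 0.00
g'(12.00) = 0.00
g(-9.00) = -0.25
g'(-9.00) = 0.00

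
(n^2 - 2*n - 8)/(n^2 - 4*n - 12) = (n - 4)/(n - 6)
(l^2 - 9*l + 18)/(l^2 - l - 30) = (l - 3)/(l + 5)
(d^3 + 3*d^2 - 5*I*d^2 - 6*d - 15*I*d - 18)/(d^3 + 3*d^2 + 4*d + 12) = (d - 3*I)/(d + 2*I)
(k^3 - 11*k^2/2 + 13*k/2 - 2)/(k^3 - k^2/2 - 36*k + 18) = (k^2 - 5*k + 4)/(k^2 - 36)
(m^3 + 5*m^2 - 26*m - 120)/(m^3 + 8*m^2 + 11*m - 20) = (m^2 + m - 30)/(m^2 + 4*m - 5)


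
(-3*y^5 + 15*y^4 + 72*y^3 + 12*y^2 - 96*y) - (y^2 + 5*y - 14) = -3*y^5 + 15*y^4 + 72*y^3 + 11*y^2 - 101*y + 14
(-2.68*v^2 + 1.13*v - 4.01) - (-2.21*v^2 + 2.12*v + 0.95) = -0.47*v^2 - 0.99*v - 4.96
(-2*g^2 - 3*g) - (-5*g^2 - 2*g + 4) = 3*g^2 - g - 4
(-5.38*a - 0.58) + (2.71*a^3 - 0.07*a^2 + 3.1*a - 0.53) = 2.71*a^3 - 0.07*a^2 - 2.28*a - 1.11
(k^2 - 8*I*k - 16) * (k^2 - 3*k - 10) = k^4 - 3*k^3 - 8*I*k^3 - 26*k^2 + 24*I*k^2 + 48*k + 80*I*k + 160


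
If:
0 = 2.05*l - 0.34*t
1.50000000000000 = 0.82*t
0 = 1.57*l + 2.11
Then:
No Solution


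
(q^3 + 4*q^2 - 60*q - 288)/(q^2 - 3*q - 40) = (q^2 + 12*q + 36)/(q + 5)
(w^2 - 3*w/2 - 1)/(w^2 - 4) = (w + 1/2)/(w + 2)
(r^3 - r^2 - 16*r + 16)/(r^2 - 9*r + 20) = (r^2 + 3*r - 4)/(r - 5)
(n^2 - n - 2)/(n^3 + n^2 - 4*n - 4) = 1/(n + 2)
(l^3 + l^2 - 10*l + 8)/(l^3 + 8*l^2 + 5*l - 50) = (l^2 + 3*l - 4)/(l^2 + 10*l + 25)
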